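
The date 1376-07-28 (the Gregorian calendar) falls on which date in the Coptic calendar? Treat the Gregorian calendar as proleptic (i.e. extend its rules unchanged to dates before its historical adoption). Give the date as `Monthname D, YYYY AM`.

Julian Day Number of the source date = 2223843.
Converting JDN 2223843 to the Coptic calendar gives 26 Epip 1092 AM.

Epip 26, 1092 AM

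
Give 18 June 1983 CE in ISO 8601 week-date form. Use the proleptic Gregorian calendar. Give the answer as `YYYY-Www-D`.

The weekday is Saturday (ISO weekday 6).
That Saturday belongs to ISO week 24 of ISO year 1983.

1983-W24-6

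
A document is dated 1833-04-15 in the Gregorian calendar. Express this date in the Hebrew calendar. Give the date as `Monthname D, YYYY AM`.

Julian Day Number of the source date = 2390654.
Converting JDN 2390654 to the Hebrew calendar gives 26 Nisan 5593 AM.

Nisan 26, 5593 AM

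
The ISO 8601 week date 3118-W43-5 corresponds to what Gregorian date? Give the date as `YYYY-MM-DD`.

3118-10-25

ISO week 1 of 3118 is the week containing the first Thursday of 3118.
Week 43, day 5 (Friday) lands on 3118-10-25.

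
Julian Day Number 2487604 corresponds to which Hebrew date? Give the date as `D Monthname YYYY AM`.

25 Elul 5858 AM

JDN 2487604 is 22 September 2098 in the Gregorian calendar.
In the Hebrew calendar that day is 25 Elul 5858 AM.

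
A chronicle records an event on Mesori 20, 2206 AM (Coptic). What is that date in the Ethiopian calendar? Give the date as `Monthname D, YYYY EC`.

Nehase 20, 2482 EC

Both dates share Julian Day Number 2630755; in the Ethiopian calendar that is 20 Nehase 2482 EC.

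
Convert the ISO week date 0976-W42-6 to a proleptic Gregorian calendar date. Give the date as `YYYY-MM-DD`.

0976-10-19

ISO week 1 of 976 is the week containing the first Thursday of 976.
Week 42, day 6 (Saturday) lands on 0976-10-19.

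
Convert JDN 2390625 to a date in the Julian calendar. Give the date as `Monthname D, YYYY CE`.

The Gregorian equivalent of JDN 2390625 is 17 March 1833.
In the Julian calendar that day is March 5, 1833 CE.

March 5, 1833 CE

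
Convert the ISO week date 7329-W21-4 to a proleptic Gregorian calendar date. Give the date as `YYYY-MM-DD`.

7329-05-26

ISO week 1 of 7329 is the week containing the first Thursday of 7329.
Week 21, day 4 (Thursday) lands on 7329-05-26.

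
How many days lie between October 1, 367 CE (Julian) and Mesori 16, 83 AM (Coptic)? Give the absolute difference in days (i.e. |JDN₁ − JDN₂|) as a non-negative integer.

53

First date → JDN 1855378; second date → JDN 1855325.
The interval is |1855378 − 1855325| = 53 days.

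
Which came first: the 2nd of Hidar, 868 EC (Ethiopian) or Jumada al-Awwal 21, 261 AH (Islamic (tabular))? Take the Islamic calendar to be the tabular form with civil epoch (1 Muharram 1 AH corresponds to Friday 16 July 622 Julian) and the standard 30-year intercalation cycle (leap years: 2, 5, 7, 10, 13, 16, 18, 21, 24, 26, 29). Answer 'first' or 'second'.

second

Converting both to JDN: 2040954 vs 2040713; the smaller is the second.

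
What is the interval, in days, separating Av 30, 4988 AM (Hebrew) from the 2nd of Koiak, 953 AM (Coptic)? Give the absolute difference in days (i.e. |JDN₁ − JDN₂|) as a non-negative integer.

First date → JDN 2169800; second date → JDN 2172839.
The interval is |2169800 − 2172839| = 3039 days.

3039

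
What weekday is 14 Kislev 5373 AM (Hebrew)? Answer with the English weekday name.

Equivalently 8 December 1612 Gregorian, JDN 2310173.
JDN 2310173 mod 7 = 5, and JDN 0 was a Monday, so this is a Saturday.

Saturday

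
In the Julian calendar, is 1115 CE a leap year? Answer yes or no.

no

1115 mod 4 = 3, so it is a common year in the Julian calendar.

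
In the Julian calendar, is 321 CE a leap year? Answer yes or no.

321 mod 4 = 1, so it is a common year in the Julian calendar.

no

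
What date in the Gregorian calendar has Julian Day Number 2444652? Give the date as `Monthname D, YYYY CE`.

February 16, 1981 CE

JDN 2451545 is 1 Jan 2000; 2444652 is −6893 days from there.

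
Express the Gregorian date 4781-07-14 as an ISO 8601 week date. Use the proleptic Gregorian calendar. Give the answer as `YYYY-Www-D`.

4781-W29-2

The weekday is Tuesday (ISO weekday 2).
That Tuesday belongs to ISO week 29 of ISO year 4781.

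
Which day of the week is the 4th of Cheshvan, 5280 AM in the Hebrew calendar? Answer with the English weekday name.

In the proleptic Gregorian calendar this is 9 October 1519 (JDN 2276144).
Since JDN mod 7 = 3 (0 = Monday), the day is Thursday.

Thursday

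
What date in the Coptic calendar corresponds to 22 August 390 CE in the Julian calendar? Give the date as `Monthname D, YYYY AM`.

Mesori 29, 106 AM

The source date corresponds to 23 August 390 in the proleptic Gregorian calendar (JDN 1863739).
That day falls on 29 Mesori 106 AM in the Coptic calendar.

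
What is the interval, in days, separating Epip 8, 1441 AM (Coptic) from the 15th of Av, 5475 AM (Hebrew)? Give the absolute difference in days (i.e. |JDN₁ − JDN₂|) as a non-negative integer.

3621

JDN of the first date = 2351297.
JDN of the second date = 2347676.
|2347676 − 2351297| = 3621.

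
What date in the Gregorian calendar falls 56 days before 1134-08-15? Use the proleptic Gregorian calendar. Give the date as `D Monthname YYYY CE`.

20 June 1134 CE

JDN of 1134-08-15 = 2135471.
2135471 − 56 = 2135415.
JDN 2135415 in the Gregorian calendar is 20 June 1134 CE.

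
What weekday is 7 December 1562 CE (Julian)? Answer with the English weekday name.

Equivalently 17 December 1562 Gregorian, JDN 2291919.
JDN 2291919 mod 7 = 0, and JDN 0 was a Monday, so this is a Monday.

Monday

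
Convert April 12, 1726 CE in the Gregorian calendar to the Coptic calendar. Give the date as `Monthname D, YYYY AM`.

Parmouti 6, 1442 AM

Both dates share Julian Day Number 2351570; in the Coptic calendar that is 6 Parmouti 1442 AM.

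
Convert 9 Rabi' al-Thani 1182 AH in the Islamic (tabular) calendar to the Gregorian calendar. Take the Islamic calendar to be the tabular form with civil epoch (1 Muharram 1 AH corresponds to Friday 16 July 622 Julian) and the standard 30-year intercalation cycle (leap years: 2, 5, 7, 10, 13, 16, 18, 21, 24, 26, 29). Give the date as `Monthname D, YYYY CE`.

Julian Day Number of the source date = 2367044.
Converting JDN 2367044 to the Gregorian calendar gives 23 August 1768 CE.

August 23, 1768 CE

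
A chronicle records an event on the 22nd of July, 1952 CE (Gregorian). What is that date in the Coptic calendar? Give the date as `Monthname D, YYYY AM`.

Epip 15, 1668 AM

Julian Day Number of the source date = 2434216.
Converting JDN 2434216 to the Coptic calendar gives 15 Epip 1668 AM.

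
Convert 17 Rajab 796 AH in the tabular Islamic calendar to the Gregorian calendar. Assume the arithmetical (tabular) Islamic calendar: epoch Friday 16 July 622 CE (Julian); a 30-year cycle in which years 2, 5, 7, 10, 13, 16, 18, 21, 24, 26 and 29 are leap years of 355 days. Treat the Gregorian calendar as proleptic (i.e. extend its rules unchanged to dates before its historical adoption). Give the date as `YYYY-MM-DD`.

1394-05-26

Julian Day Number of the source date = 2230354.
Converting JDN 2230354 to the Gregorian calendar gives 26 May 1394 CE.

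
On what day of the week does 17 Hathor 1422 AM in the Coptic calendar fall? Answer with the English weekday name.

Tuesday

This is JDN 2344126 (24 November 1705 Gregorian).
JDN 2344126 mod 7 = 1, and JDN 0 was a Monday, so this is a Tuesday.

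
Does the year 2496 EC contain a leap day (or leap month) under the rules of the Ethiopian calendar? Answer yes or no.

no

2496 mod 4 = 0; in the Ethiopian calendar a year is leap when year mod 4 = 3, so it is a common year.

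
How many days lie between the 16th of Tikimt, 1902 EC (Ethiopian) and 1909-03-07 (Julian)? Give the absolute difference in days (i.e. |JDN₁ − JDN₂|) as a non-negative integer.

220

First date → JDN 2418606; second date → JDN 2418386.
The interval is |2418606 − 2418386| = 220 days.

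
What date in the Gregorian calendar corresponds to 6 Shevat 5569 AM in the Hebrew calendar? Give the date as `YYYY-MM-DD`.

Both dates share Julian Day Number 2381806; in the Gregorian calendar that is 23 January 1809 CE.

1809-01-23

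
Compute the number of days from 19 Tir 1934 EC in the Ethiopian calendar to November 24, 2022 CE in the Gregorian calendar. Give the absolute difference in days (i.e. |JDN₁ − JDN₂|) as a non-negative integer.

29521

First date → JDN 2430387; second date → JDN 2459908.
The interval is |2430387 − 2459908| = 29521 days.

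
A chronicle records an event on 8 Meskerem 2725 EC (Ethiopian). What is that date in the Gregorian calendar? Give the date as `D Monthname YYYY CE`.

24 September 2732 CE

Both dates share Julian Day Number 2719169; in the Gregorian calendar that is 24 September 2732 CE.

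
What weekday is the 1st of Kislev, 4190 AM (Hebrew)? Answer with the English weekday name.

Equivalently 15 November 429 Gregorian, JDN 1878068.
JDN 1878068 mod 7 = 3, and JDN 0 was a Monday, so this is a Thursday.

Thursday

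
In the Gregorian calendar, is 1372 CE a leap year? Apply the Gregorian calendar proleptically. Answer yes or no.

yes

1372 is divisible by 4 and not by 100, so it is a leap year.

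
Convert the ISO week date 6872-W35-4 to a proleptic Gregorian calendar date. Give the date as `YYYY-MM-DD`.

6872-09-01

ISO week 1 of 6872 is the week containing the first Thursday of 6872.
Week 35, day 4 (Thursday) lands on 6872-09-01.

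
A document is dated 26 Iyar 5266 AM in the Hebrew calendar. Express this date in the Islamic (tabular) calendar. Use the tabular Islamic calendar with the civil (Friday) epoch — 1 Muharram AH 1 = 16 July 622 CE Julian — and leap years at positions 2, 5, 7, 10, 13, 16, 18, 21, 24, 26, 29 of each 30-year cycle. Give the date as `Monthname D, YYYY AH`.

Dhu al-Hijjah 26, 911 AH

Both dates share Julian Day Number 2271264; in the tabular Islamic calendar that is 26 Dhu al-Hijjah 911 AH.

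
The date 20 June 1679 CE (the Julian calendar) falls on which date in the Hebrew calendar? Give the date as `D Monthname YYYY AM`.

The source date corresponds to 30 June 1679 in the Gregorian calendar (JDN 2334483).
That day falls on 20 Tammuz 5439 AM in the Hebrew calendar.

20 Tammuz 5439 AM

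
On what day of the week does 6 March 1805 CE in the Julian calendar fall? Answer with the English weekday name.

Monday

This is JDN 2380399 (18 March 1805 Gregorian).
2380399 ≡ 0 (mod 7); counting from Monday = 0 gives Monday.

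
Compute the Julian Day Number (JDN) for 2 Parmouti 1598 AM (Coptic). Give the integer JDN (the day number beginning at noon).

In the Gregorian calendar the same day is 9 April 1882.
JDN 2400001 is 17 November 1858 CE (Gregorian), MJD 0; the target day is +8544 days from there, so JDN = 2408545.

2408545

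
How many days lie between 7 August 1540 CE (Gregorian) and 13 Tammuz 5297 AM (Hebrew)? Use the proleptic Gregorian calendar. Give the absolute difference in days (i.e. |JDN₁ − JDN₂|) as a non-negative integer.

1132

First date → JDN 2283752; second date → JDN 2282620.
The interval is |2283752 − 2282620| = 1132 days.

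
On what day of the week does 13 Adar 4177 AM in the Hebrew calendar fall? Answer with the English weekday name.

Saturday

Equivalently 18 February 417 Gregorian, JDN 1873415.
Since JDN mod 7 = 5 (0 = Monday), the day is Saturday.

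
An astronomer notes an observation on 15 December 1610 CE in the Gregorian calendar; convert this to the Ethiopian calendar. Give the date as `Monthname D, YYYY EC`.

Both dates share Julian Day Number 2309449; in the Ethiopian calendar that is 9 Tahsas 1603 EC.

Tahsas 9, 1603 EC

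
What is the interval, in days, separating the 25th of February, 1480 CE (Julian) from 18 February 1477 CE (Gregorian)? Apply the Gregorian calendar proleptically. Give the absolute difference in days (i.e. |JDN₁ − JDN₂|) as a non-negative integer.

First date → JDN 2261683; second date → JDN 2260572.
The interval is |2261683 − 2260572| = 1111 days.

1111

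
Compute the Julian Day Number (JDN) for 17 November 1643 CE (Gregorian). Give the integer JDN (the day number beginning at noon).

2321474

JDN 2451545 is 1 January 2000 CE (Gregorian); the target day is −130071 days from there, so JDN = 2321474.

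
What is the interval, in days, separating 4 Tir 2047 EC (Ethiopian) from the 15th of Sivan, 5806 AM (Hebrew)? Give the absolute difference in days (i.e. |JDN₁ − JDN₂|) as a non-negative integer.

First date → JDN 2471645; second date → JDN 2468516.
The interval is |2471645 − 2468516| = 3129 days.

3129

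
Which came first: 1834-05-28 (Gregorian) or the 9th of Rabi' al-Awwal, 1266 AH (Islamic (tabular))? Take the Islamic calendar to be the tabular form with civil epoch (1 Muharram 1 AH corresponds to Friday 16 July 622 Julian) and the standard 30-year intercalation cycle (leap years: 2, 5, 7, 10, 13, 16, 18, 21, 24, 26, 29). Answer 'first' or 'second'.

first

Converting both to JDN: 2391062 vs 2396781; the smaller is the first.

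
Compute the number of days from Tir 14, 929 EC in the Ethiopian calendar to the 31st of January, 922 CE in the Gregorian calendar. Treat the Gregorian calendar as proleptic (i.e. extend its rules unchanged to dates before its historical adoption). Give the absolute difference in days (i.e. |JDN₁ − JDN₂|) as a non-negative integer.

5462

JDN of the first date = 2063306.
JDN of the second date = 2057844.
|2057844 − 2063306| = 5462.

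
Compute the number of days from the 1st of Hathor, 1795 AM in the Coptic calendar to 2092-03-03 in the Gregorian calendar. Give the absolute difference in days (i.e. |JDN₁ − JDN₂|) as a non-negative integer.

4862

First date → JDN 2480348; second date → JDN 2485210.
The interval is |2480348 − 2485210| = 4862 days.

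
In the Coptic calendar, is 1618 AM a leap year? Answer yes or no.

1618 mod 4 = 2; in the Coptic calendar a year is leap when year mod 4 = 3, so it is a common year.

no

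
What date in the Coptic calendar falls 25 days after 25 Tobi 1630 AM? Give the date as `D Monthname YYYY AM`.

20 Meshir 1630 AM

Counting 25 days forward from JDN 2420166 reaches JDN 2420191, which is 20 Meshir 1630 AM.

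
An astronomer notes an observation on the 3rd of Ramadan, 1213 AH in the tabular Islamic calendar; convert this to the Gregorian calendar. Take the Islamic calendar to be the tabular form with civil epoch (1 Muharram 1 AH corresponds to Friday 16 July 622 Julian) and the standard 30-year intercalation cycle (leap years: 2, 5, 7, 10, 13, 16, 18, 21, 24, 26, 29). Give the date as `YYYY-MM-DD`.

1799-02-08

Julian Day Number of the source date = 2378170.
Converting JDN 2378170 to the Gregorian calendar gives 8 February 1799 CE.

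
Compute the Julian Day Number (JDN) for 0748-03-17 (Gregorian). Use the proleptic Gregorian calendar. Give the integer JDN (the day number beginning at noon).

JDN 2299161 is 15 October 1582 CE (Gregorian); the target day is −304824 days from there, so JDN = 1994337.

1994337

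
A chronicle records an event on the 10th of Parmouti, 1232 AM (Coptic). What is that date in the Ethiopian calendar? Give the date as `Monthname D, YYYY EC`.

Julian Day Number of the source date = 2274872.
Converting JDN 2274872 to the Ethiopian calendar gives 10 Miyazya 1508 EC.

Miyazya 10, 1508 EC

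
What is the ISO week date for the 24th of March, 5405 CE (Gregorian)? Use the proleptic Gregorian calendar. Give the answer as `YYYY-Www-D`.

The weekday is Sunday (ISO weekday 7).
That Sunday belongs to ISO week 12 of ISO year 5405.

5405-W12-7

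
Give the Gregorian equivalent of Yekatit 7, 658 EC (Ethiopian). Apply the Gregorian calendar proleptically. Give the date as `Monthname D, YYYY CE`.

February 4, 666 CE

Both dates share Julian Day Number 1964346; in the Gregorian calendar that is 4 February 666 CE.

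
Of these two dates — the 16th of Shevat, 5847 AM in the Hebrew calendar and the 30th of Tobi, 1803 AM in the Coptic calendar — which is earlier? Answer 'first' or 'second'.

Converting both to JDN: 2483340 vs 2483359; the smaller is the first.

first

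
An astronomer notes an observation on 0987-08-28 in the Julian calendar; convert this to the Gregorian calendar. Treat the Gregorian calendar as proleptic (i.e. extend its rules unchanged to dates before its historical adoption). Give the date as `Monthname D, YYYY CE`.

September 2, 987 CE

For dates in this range the Gregorian date is 5 days ahead of the Julian.
28 August 987 Julian + 5 days → 2 September 987 Gregorian.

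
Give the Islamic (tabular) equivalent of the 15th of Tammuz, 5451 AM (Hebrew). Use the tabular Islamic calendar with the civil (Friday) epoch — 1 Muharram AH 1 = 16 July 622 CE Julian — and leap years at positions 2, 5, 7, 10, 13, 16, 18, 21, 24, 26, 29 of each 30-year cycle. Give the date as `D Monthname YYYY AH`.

15 Shawwal 1102 AH

The source date corresponds to 12 July 1691 in the Gregorian calendar (JDN 2338878).
That day falls on 15 Shawwal 1102 AH in the tabular Islamic calendar.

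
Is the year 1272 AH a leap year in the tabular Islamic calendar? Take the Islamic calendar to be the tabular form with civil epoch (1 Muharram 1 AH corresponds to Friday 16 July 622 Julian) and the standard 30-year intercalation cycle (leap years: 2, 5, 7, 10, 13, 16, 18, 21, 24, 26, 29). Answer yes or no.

no

Year 1272 AH is year 12 of its 30-year cycle; leap positions are 2, 5, 7, 10, 13, 16, 18, 21, 24, 26, 29, so it is a common year (354 days).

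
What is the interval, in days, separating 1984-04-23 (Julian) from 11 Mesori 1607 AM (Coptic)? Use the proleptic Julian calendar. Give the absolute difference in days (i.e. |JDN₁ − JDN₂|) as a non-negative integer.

JDN of the first date = 2445827.
JDN of the second date = 2411961.
|2411961 − 2445827| = 33866.

33866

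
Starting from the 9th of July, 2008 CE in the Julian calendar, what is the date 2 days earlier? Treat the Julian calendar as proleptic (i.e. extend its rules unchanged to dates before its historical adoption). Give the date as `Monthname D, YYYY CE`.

JDN of the 9th of July, 2008 CE = 2454670.
2454670 − 2 = 2454668.
JDN 2454668 in the Julian calendar is July 7, 2008 CE.

July 7, 2008 CE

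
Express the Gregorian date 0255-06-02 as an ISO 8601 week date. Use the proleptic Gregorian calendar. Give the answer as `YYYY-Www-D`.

The weekday is Saturday (ISO weekday 6).
That Saturday belongs to ISO week 22 of ISO year 255.

0255-W22-6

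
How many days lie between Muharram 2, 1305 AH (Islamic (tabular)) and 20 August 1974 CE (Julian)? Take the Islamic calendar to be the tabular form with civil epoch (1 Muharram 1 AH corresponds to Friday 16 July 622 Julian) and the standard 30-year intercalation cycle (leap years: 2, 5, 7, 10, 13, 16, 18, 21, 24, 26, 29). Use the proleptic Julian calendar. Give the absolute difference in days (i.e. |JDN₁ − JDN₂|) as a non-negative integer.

31758

JDN of the first date = 2410535.
JDN of the second date = 2442293.
|2442293 − 2410535| = 31758.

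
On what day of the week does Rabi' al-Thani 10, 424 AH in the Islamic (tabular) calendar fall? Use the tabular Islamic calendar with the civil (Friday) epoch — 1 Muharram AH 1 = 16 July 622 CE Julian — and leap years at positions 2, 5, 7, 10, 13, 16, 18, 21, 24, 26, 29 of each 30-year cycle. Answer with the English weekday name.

Equivalently 21 March 1033 Gregorian, JDN 2098435.
Since JDN mod 7 = 3 (0 = Monday), the day is Thursday.

Thursday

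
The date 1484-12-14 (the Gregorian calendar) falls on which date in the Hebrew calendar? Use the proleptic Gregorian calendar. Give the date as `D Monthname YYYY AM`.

17 Kislev 5245 AM

Both dates share Julian Day Number 2263428; in the Hebrew calendar that is 17 Kislev 5245 AM.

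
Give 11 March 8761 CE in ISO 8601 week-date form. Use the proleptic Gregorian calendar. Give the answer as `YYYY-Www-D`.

The weekday is Saturday (ISO weekday 6).
That Saturday belongs to ISO week 10 of ISO year 8761.

8761-W10-6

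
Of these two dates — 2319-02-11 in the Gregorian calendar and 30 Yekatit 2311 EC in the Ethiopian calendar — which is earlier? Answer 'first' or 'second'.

First date → JDN 2568098; second date → JDN 2568127.
JDN 2568098 < JDN 2568127, so the first date is earlier.

first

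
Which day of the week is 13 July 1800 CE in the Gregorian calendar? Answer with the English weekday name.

Sunday

JDN 2378690 mod 7 = 6, and JDN 0 was a Monday, so this is a Sunday.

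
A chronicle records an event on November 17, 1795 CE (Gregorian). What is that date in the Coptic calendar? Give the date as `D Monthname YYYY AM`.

Julian Day Number of the source date = 2376991.
Converting JDN 2376991 to the Coptic calendar gives 9 Hathor 1512 AM.

9 Hathor 1512 AM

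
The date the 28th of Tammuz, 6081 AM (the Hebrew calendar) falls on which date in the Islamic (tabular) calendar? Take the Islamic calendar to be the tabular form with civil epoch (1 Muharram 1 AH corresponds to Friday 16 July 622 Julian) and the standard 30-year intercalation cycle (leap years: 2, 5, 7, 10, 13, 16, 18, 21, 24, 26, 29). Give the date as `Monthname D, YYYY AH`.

The source date corresponds to 25 July 2321 in the Gregorian calendar (JDN 2568993).
That day falls on 28 Safar 1752 AH in the tabular Islamic calendar.

Safar 28, 1752 AH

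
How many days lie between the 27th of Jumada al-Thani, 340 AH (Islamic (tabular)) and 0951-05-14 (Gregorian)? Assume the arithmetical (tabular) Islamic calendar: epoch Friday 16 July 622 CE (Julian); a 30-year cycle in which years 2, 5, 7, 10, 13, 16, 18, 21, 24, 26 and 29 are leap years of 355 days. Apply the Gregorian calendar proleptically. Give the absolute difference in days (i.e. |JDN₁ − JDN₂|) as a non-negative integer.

First date → JDN 2068744; second date → JDN 2068539.
The interval is |2068744 − 2068539| = 205 days.

205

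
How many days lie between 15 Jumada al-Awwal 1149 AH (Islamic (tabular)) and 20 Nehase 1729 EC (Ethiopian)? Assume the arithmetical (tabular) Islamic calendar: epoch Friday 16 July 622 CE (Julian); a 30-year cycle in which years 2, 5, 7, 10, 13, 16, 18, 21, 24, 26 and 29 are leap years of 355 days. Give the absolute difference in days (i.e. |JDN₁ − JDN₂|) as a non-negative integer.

JDN of the first date = 2355385.
JDN of the second date = 2355722.
|2355722 − 2355385| = 337.

337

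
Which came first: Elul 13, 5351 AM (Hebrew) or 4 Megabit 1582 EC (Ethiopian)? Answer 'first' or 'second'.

second

The two dates have Julian Day Numbers 2302405 and 2301864 respectively.
Since 2301864 < 2302405, the second date comes first.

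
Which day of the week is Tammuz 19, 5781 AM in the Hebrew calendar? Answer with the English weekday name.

In the Gregorian calendar this is 29 June 2021 (JDN 2459395).
Since JDN mod 7 = 1 (0 = Monday), the day is Tuesday.

Tuesday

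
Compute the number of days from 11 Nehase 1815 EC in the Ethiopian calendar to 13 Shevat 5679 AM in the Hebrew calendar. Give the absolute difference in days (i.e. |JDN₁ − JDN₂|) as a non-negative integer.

34849

First date → JDN 2387124; second date → JDN 2421973.
The interval is |2387124 − 2421973| = 34849 days.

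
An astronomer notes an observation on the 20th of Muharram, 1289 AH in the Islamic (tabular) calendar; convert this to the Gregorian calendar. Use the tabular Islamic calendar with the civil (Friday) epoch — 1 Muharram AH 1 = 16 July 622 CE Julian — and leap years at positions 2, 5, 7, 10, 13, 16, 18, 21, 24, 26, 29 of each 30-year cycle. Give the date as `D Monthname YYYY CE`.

Both dates share Julian Day Number 2404883; in the Gregorian calendar that is 30 March 1872 CE.

30 March 1872 CE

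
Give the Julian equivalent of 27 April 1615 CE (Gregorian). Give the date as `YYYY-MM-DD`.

At this point the Julian calendar is 10 days behind the Gregorian.
27 April 1615 Gregorian − 10 days → 17 April 1615 Julian.

1615-04-17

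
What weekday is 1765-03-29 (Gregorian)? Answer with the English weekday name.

Since JDN mod 7 = 4 (0 = Monday), the day is Friday.

Friday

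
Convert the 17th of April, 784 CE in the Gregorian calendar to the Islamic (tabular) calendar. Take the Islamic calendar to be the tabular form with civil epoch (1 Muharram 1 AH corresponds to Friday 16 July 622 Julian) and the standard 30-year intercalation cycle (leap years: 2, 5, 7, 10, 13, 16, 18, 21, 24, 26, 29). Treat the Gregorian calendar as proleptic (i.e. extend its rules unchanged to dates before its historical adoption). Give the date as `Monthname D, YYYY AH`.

Julian Day Number of the source date = 2007517.
Converting JDN 2007517 to the tabular Islamic calendar gives 17 Ramadan 167 AH.

Ramadan 17, 167 AH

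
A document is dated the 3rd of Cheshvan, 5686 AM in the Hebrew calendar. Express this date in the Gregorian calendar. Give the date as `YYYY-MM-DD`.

1925-10-21

Both dates share Julian Day Number 2424445; in the Gregorian calendar that is 21 October 1925 CE.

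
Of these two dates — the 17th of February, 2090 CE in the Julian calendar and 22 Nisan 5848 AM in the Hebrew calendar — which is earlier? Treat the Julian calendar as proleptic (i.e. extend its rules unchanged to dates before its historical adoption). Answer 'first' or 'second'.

second

First date → JDN 2484478; second date → JDN 2483790.
JDN 2483790 < JDN 2484478, so the second date is earlier.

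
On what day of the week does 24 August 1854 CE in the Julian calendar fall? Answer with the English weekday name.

Tuesday

Equivalently 5 September 1854 Gregorian, JDN 2398467.
2398467 ≡ 1 (mod 7); counting from Monday = 0 gives Tuesday.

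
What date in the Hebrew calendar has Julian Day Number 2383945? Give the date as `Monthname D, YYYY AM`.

Kislev 19, 5575 AM

JDN 2383945 is 2 December 1814 in the Gregorian calendar.
In the Hebrew calendar that day is Kislev 19, 5575 AM.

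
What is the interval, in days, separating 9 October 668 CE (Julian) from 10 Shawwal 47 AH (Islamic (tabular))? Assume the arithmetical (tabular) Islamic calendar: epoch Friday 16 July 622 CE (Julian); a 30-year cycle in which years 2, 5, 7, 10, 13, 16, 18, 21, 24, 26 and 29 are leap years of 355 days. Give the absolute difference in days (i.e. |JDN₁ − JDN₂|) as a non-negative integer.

First date → JDN 1965327; second date → JDN 1965016.
The interval is |1965327 − 1965016| = 311 days.

311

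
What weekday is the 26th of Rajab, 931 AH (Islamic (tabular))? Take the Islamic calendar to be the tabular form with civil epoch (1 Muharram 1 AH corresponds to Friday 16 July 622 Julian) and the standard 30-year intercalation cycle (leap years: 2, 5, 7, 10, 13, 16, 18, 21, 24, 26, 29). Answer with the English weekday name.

This is JDN 2278203 (29 May 1525 Gregorian).
Since JDN mod 7 = 4 (0 = Monday), the day is Friday.

Friday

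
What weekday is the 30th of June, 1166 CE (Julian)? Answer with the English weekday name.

This is JDN 2147120 (7 July 1166 Gregorian).
2147120 ≡ 3 (mod 7); counting from Monday = 0 gives Thursday.

Thursday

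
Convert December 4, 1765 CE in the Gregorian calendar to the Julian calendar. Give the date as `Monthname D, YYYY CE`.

The Julian–Gregorian offset here is 11 days (Julian trailing).
4 December 1765 Gregorian − 11 days → 23 November 1765 Julian.

November 23, 1765 CE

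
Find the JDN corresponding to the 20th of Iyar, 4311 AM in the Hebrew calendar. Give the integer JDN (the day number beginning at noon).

1922441

Equivalently 13 May 551 (proleptic Gregorian).
JDN 2400001 is 17 November 1858 CE (Gregorian), MJD 0; the target day is −477560 days from there, so JDN = 1922441.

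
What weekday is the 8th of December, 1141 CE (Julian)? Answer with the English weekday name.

Equivalently 15 December 1141 Gregorian, JDN 2138150.
JDN 2138150 mod 7 = 0, and JDN 0 was a Monday, so this is a Monday.

Monday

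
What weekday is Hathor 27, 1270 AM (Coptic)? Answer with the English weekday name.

This is JDN 2288618 (3 December 1553 Gregorian).
2288618 ≡ 3 (mod 7); counting from Monday = 0 gives Thursday.

Thursday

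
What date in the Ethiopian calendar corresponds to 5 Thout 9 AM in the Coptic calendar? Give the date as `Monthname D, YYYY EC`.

Meskerem 5, 285 EC

The source date corresponds to 2 September 292 in the proleptic Gregorian calendar (JDN 1827956).
That day falls on 5 Meskerem 285 EC in the Ethiopian calendar.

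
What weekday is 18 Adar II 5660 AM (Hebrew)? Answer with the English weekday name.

Monday

This is JDN 2415098 (19 March 1900 Gregorian).
2415098 ≡ 0 (mod 7); counting from Monday = 0 gives Monday.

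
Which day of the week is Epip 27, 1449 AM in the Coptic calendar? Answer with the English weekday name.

Saturday

This is JDN 2354238 (1 August 1733 Gregorian).
JDN 2354238 mod 7 = 5, and JDN 0 was a Monday, so this is a Saturday.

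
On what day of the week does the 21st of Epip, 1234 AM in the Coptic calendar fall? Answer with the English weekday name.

Thursday

In the proleptic Gregorian calendar this is 25 July 1518 (JDN 2275703).
Since JDN mod 7 = 3 (0 = Monday), the day is Thursday.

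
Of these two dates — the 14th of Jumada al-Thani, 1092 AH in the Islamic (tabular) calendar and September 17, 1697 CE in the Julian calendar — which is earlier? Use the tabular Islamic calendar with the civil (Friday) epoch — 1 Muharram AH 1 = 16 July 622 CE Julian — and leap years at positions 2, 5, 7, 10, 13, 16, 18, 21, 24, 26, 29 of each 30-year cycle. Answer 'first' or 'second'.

first

First date → JDN 2335215; second date → JDN 2341147.
JDN 2335215 < JDN 2341147, so the first date is earlier.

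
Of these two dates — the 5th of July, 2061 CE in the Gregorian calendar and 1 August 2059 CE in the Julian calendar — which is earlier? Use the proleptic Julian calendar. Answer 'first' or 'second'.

second

First date → JDN 2474011; second date → JDN 2473320.
JDN 2473320 < JDN 2474011, so the second date is earlier.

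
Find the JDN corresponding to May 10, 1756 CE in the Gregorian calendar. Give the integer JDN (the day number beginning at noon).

2362556

JDN 2400001 is 17 November 1858 CE (Gregorian), MJD 0; the target day is −37445 days from there, so JDN = 2362556.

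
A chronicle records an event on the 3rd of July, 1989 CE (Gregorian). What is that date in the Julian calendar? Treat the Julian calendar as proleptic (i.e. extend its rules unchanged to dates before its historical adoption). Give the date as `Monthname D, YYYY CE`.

For dates in this range the Gregorian date is 13 days ahead of the Julian.
3 July 1989 Gregorian − 13 days → 20 June 1989 Julian.

June 20, 1989 CE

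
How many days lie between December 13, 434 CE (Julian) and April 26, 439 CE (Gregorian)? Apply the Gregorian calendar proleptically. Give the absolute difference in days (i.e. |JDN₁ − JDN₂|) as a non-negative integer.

1594

First date → JDN 1879923; second date → JDN 1881517.
The interval is |1879923 − 1881517| = 1594 days.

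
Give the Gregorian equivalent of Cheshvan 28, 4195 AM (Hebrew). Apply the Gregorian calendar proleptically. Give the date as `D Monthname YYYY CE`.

17 November 434 CE

Both dates share Julian Day Number 1879896; in the Gregorian calendar that is 17 November 434 CE.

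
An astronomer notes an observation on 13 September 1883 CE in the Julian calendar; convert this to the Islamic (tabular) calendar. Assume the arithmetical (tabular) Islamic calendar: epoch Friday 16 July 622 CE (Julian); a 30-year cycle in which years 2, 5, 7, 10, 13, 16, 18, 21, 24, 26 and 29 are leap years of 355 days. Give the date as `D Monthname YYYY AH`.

The source date corresponds to 25 September 1883 in the Gregorian calendar (JDN 2409079).
That day falls on 23 Dhu al-Qa'dah 1300 AH in the tabular Islamic calendar.

23 Dhu al-Qa'dah 1300 AH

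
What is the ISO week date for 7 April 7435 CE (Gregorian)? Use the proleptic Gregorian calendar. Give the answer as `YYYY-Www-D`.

7435-W15-2

The weekday is Tuesday (ISO weekday 2).
That Tuesday belongs to ISO week 15 of ISO year 7435.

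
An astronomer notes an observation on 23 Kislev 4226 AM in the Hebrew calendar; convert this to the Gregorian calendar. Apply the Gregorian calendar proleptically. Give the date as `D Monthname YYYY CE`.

28 November 465 CE

Julian Day Number of the source date = 1891230.
Converting JDN 1891230 to the Gregorian calendar gives 28 November 465 CE.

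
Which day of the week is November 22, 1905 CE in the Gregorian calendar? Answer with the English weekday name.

JDN 2417172 mod 7 = 2, and JDN 0 was a Monday, so this is a Wednesday.

Wednesday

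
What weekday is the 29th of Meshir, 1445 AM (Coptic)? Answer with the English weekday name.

Sunday

This is JDN 2352629 (6 March 1729 Gregorian).
JDN 2352629 mod 7 = 6, and JDN 0 was a Monday, so this is a Sunday.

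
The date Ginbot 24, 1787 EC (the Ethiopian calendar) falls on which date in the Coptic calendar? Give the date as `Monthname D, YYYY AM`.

Julian Day Number of the source date = 2376820.
Converting JDN 2376820 to the Coptic calendar gives 24 Pashons 1511 AM.

Pashons 24, 1511 AM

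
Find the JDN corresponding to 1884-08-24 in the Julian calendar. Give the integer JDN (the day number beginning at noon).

2409425

In the Gregorian calendar the same day is 5 September 1884.
JDN 2451545 is 1 January 2000 CE (Gregorian); the target day is −42120 days from there, so JDN = 2409425.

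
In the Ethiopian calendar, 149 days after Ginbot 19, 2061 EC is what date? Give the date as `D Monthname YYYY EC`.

13 Tikimt 2062 EC

Counting 149 days forward from JDN 2476894 reaches JDN 2477043, which is 13 Tikimt 2062 EC.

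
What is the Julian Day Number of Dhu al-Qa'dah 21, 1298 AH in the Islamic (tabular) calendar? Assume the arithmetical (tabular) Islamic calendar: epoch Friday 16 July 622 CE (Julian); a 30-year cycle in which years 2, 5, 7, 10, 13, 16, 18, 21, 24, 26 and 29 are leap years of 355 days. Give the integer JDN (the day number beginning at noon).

2408369

Equivalently 15 October 1881 (Gregorian).
JDN 2400001 is 17 November 1858 CE (Gregorian), MJD 0; the target day is +8368 days from there, so JDN = 2408369.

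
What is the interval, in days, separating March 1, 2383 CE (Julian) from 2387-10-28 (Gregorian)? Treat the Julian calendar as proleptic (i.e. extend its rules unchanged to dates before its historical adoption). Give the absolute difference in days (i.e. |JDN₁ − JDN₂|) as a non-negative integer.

First date → JDN 2591508; second date → JDN 2593194.
The interval is |2591508 − 2593194| = 1686 days.

1686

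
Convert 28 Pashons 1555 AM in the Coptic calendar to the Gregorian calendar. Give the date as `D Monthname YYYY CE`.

Julian Day Number of the source date = 2392895.
Converting JDN 2392895 to the Gregorian calendar gives 4 June 1839 CE.

4 June 1839 CE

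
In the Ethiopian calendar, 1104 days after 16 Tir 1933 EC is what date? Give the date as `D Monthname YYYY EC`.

Counting 1104 days forward from JDN 2430019 reaches JDN 2431123, which is 24 Tir 1936 EC.

24 Tir 1936 EC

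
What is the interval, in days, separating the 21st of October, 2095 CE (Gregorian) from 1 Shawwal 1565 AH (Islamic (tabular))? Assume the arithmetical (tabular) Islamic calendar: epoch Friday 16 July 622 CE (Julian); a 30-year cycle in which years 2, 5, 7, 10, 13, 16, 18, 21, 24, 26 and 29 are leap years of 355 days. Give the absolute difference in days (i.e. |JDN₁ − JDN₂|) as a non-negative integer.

16398

JDN of the first date = 2486537.
JDN of the second date = 2502935.
|2502935 − 2486537| = 16398.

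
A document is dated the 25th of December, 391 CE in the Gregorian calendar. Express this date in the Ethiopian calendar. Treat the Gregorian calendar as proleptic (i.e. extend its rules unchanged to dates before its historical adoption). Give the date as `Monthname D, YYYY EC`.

Both dates share Julian Day Number 1864228; in the Ethiopian calendar that is 27 Tahsas 384 EC.

Tahsas 27, 384 EC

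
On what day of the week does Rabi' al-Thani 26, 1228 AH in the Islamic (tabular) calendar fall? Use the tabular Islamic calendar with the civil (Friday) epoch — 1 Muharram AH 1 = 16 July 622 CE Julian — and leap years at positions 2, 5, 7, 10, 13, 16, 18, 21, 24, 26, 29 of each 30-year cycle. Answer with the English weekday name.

Wednesday

In the Gregorian calendar this is 28 April 1813 (JDN 2383362).
JDN 2383362 mod 7 = 2, and JDN 0 was a Monday, so this is a Wednesday.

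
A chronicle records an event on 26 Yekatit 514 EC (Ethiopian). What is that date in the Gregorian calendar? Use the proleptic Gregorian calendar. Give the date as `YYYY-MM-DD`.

0522-02-22

Julian Day Number of the source date = 1911769.
Converting JDN 1911769 to the Gregorian calendar gives 22 February 522 CE.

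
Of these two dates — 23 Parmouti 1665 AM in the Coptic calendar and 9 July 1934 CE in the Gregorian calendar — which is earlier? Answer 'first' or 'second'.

Converting both to JDN: 2433038 vs 2427628; the smaller is the second.

second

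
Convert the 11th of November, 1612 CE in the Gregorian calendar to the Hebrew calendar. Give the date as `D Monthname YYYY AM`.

16 Cheshvan 5373 AM

Both dates share Julian Day Number 2310146; in the Hebrew calendar that is 16 Cheshvan 5373 AM.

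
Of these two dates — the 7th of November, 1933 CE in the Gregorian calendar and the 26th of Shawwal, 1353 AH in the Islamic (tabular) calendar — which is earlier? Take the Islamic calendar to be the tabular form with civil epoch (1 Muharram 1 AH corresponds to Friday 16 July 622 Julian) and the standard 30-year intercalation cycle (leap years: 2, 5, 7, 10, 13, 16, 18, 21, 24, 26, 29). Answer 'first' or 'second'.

Converting both to JDN: 2427384 vs 2427835; the smaller is the first.

first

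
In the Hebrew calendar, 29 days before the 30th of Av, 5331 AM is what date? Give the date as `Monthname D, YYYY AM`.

Av 1, 5331 AM

The starting date is JDN 2295098; 2295098 − 29 = 2295069.
JDN 2295069 corresponds to Av 1, 5331 AM.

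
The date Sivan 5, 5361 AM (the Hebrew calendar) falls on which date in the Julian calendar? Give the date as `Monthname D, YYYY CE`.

May 26, 1601 CE

Julian Day Number of the source date = 2305969.
Converting JDN 2305969 to the Julian calendar gives 26 May 1601 CE.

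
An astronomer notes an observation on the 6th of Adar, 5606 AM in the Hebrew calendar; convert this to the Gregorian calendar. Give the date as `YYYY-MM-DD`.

1846-03-04

Both dates share Julian Day Number 2395360; in the Gregorian calendar that is 4 March 1846 CE.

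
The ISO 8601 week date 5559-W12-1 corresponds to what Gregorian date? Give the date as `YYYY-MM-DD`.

ISO week 1 of 5559 is the week containing the first Thursday of 5559.
Week 12, day 1 (Monday) lands on 5559-03-16.

5559-03-16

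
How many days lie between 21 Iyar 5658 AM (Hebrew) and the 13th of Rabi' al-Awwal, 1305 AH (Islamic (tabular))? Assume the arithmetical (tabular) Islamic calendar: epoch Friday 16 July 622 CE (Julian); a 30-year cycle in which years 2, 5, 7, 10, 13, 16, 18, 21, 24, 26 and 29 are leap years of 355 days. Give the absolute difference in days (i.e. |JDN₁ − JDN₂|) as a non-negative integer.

JDN of the first date = 2414423.
JDN of the second date = 2410605.
|2410605 − 2414423| = 3818.

3818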